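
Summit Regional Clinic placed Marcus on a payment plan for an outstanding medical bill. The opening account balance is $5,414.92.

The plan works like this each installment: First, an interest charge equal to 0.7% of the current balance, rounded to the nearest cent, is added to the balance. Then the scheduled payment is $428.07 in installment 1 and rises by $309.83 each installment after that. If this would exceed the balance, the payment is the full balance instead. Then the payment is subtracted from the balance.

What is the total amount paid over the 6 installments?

Installment 1: opening $5,414.92; interest $37.90 → $5,452.82; payment $428.07; balance $5,024.75
Installment 2: opening $5,024.75; interest $35.17 → $5,059.92; payment $737.90; balance $4,322.02
Installment 3: opening $4,322.02; interest $30.25 → $4,352.27; payment $1,047.73; balance $3,304.54
Installment 4: opening $3,304.54; interest $23.13 → $3,327.67; payment $1,357.56; balance $1,970.11
Installment 5: opening $1,970.11; interest $13.79 → $1,983.90; payment $1,667.39; balance $316.51
Installment 6: opening $316.51; interest $2.22 → $318.73; payment $318.73; balance $0.00
Total paid: $5,557.38

$5,557.38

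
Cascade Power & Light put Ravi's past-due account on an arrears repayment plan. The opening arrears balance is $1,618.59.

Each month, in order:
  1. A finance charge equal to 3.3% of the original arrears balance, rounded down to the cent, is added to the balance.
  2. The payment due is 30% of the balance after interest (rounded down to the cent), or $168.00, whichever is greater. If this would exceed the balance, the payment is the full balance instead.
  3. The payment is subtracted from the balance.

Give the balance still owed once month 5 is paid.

Month 1: opening $1,618.59; interest $53.41 → $1,672.00; payment $501.60; balance $1,170.40
Month 2: opening $1,170.40; interest $53.41 → $1,223.81; payment $367.14; balance $856.67
Month 3: opening $856.67; interest $53.41 → $910.08; payment $273.02; balance $637.06
Month 4: opening $637.06; interest $53.41 → $690.47; payment $207.14; balance $483.33
Month 5: opening $483.33; interest $53.41 → $536.74; payment $168.00; balance $368.74

$368.74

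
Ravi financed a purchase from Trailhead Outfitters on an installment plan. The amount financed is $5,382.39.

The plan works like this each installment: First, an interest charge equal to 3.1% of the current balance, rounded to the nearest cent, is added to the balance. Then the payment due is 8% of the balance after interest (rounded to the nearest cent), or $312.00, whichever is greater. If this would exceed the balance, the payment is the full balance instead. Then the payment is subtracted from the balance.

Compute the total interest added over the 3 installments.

Installment 1: $5,382.39 +$166.85 interest = $5,549.24; pay $443.94 → $5,105.30
Installment 2: $5,105.30 +$158.26 interest = $5,263.56; pay $421.08 → $4,842.48
Installment 3: $4,842.48 +$150.12 interest = $4,992.60; pay $399.41 → $4,593.19
Total interest: $166.85 + $158.26 + $150.12 = $475.23

$475.23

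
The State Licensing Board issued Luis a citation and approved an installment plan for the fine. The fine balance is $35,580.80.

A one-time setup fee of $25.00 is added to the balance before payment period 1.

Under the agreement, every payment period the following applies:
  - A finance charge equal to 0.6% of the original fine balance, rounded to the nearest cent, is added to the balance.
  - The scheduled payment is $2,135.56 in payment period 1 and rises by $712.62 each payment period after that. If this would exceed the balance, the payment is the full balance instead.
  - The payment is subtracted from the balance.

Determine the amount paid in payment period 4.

# | Opening | Interest | Payment | End bal
1 | $35,605.80 | $213.48 | $2,135.56 | $33,683.72
2 | $33,683.72 | $213.48 | $2,848.18 | $31,049.02
3 | $31,049.02 | $213.48 | $3,560.80 | $27,701.70
4 | $27,701.70 | $213.48 | $4,273.42 | $23,641.76

$4,273.42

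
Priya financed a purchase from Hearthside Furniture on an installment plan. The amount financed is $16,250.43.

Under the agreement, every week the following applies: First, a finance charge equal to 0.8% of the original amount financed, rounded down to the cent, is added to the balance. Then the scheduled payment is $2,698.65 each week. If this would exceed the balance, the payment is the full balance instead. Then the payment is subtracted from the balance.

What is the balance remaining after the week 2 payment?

Week 1: $16,250.43 +$130.00 interest = $16,380.43; pay $2,698.65 → $13,681.78
Week 2: $13,681.78 +$130.00 interest = $13,811.78; pay $2,698.65 → $11,113.13

$11,113.13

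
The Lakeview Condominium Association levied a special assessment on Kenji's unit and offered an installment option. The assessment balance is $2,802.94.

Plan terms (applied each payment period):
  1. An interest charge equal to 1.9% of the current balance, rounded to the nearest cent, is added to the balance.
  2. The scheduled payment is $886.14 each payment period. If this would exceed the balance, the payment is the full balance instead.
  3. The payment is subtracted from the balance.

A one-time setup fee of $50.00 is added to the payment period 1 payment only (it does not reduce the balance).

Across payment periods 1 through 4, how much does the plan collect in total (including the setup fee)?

# | Opening | Interest | Payment | Fee | End bal
1 | $2,802.94 | $53.26 | $886.14 | $50.00 | $1,970.06
2 | $1,970.06 | $37.43 | $886.14 | — | $1,121.35
3 | $1,121.35 | $21.31 | $886.14 | — | $256.52
4 | $256.52 | $4.87 | $261.39 | — | $0.00
Total paid: $2,969.81

$2,969.81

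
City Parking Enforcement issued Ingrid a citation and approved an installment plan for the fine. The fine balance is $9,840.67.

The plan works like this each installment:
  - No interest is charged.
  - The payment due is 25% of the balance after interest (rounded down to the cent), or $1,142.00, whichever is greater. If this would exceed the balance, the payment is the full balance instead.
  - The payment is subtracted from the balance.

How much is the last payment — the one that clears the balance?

# | Opening | Payment | End bal
1 | $9,840.67 | $2,460.16 | $7,380.51
2 | $7,380.51 | $1,845.12 | $5,535.39
3 | $5,535.39 | $1,383.84 | $4,151.55
4 | $4,151.55 | $1,142.00 | $3,009.55
5 | $3,009.55 | $1,142.00 | $1,867.55
6 | $1,867.55 | $1,142.00 | $725.55
7 | $725.55 | $725.55 | $0.00

$725.55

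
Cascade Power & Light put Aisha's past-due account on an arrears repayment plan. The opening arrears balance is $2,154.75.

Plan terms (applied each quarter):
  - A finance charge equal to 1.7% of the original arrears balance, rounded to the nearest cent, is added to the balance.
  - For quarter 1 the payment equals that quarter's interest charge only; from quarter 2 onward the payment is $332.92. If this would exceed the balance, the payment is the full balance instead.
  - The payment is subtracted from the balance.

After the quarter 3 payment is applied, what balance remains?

$1,562.17

# | Opening | Interest | Payment | End bal
1 | $2,154.75 | $36.63 | $36.63 | $2,154.75
2 | $2,154.75 | $36.63 | $332.92 | $1,858.46
3 | $1,858.46 | $36.63 | $332.92 | $1,562.17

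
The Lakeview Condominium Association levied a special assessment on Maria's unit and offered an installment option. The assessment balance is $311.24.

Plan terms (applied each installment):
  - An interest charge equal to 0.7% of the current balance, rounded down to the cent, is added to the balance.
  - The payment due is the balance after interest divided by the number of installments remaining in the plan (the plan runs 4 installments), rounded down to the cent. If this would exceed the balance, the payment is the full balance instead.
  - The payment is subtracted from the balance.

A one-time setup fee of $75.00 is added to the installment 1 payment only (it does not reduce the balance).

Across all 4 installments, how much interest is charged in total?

$5.46

Installment 1: opening $311.24; interest $2.17 → $313.41; payment $78.35 (+ $75.00 fee); balance $235.06
Installment 2: opening $235.06; interest $1.64 → $236.70; payment $78.90; balance $157.80
Installment 3: opening $157.80; interest $1.10 → $158.90; payment $79.45; balance $79.45
Installment 4: opening $79.45; interest $0.55 → $80.00; payment $80.00; balance $0.00
Total interest: $2.17 + $1.64 + $1.10 + $0.55 = $5.46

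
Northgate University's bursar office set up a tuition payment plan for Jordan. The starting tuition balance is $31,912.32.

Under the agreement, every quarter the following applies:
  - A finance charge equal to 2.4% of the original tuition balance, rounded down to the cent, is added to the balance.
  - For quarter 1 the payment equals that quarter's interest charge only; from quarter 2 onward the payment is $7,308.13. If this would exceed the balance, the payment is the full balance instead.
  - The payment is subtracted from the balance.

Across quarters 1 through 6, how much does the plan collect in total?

Quarter 1: opening $31,912.32; interest $765.89 → $32,678.21; payment $765.89; balance $31,912.32
Quarter 2: opening $31,912.32; interest $765.89 → $32,678.21; payment $7,308.13; balance $25,370.08
Quarter 3: opening $25,370.08; interest $765.89 → $26,135.97; payment $7,308.13; balance $18,827.84
Quarter 4: opening $18,827.84; interest $765.89 → $19,593.73; payment $7,308.13; balance $12,285.60
Quarter 5: opening $12,285.60; interest $765.89 → $13,051.49; payment $7,308.13; balance $5,743.36
Quarter 6: opening $5,743.36; interest $765.89 → $6,509.25; payment $6,509.25; balance $0.00
Total paid: $36,507.66

$36,507.66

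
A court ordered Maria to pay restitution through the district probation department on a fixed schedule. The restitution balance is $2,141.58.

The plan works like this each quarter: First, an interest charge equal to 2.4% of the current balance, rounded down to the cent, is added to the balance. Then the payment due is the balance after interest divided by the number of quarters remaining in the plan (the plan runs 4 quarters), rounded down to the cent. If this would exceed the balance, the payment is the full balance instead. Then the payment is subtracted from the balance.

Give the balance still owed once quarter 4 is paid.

$0.00

# | Opening | Interest | Payment | End bal
1 | $2,141.58 | $51.39 | $548.24 | $1,644.73
2 | $1,644.73 | $39.47 | $561.40 | $1,122.80
3 | $1,122.80 | $26.94 | $574.87 | $574.87
4 | $574.87 | $13.79 | $588.66 | $0.00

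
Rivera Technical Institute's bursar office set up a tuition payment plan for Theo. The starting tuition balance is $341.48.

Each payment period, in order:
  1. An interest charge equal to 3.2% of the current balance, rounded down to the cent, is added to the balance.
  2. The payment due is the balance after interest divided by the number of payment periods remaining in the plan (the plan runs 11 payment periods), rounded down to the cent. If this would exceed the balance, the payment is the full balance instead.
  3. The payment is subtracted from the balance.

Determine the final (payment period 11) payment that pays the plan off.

$43.90

# | Opening | Interest | Payment | End bal
1 | $341.48 | $10.92 | $32.03 | $320.37
2 | $320.37 | $10.25 | $33.06 | $297.56
3 | $297.56 | $9.52 | $34.12 | $272.96
4 | $272.96 | $8.73 | $35.21 | $246.48
5 | $246.48 | $7.88 | $36.33 | $218.03
6 | $218.03 | $6.97 | $37.50 | $187.50
7 | $187.50 | $6.00 | $38.70 | $154.80
8 | $154.80 | $4.95 | $39.93 | $119.82
9 | $119.82 | $3.83 | $41.21 | $82.44
10 | $82.44 | $2.63 | $42.53 | $42.54
11 | $42.54 | $1.36 | $43.90 | $0.00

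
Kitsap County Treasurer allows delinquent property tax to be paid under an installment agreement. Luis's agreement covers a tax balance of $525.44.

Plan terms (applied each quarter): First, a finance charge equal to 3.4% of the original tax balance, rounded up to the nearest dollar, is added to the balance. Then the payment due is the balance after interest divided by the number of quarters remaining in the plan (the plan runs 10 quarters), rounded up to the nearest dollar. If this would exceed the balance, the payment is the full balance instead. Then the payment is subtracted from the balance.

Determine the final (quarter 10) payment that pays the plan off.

$104.44

Quarter 1: opening $525.44; interest $18.00 → $543.44; payment $55.00; balance $488.44
Quarter 2: opening $488.44; interest $18.00 → $506.44; payment $57.00; balance $449.44
Quarter 3: opening $449.44; interest $18.00 → $467.44; payment $59.00; balance $408.44
Quarter 4: opening $408.44; interest $18.00 → $426.44; payment $61.00; balance $365.44
Quarter 5: opening $365.44; interest $18.00 → $383.44; payment $64.00; balance $319.44
Quarter 6: opening $319.44; interest $18.00 → $337.44; payment $68.00; balance $269.44
Quarter 7: opening $269.44; interest $18.00 → $287.44; payment $72.00; balance $215.44
Quarter 8: opening $215.44; interest $18.00 → $233.44; payment $78.00; balance $155.44
Quarter 9: opening $155.44; interest $18.00 → $173.44; payment $87.00; balance $86.44
Quarter 10: opening $86.44; interest $18.00 → $104.44; payment $104.44; balance $0.00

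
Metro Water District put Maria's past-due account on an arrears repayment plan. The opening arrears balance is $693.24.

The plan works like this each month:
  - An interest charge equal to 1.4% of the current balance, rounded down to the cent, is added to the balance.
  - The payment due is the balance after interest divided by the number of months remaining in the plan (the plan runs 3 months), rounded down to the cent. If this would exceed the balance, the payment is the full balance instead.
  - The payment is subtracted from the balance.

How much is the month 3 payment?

Month 1: $693.24 +$9.70 interest = $702.94; pay $234.31 → $468.63
Month 2: $468.63 +$6.56 interest = $475.19; pay $237.59 → $237.60
Month 3: $237.60 +$3.32 interest = $240.92; pay $240.92 → $0.00

$240.92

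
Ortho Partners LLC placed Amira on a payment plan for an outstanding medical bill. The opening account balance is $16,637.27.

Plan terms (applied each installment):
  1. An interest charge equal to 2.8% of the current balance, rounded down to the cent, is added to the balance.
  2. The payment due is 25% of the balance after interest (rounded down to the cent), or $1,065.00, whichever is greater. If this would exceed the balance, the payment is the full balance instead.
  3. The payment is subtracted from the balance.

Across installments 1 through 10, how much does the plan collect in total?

$18,470.06

Installment 1: opening $16,637.27; interest $465.84 → $17,103.11; payment $4,275.77; balance $12,827.34
Installment 2: opening $12,827.34; interest $359.16 → $13,186.50; payment $3,296.62; balance $9,889.88
Installment 3: opening $9,889.88; interest $276.91 → $10,166.79; payment $2,541.69; balance $7,625.10
Installment 4: opening $7,625.10; interest $213.50 → $7,838.60; payment $1,959.65; balance $5,878.95
Installment 5: opening $5,878.95; interest $164.61 → $6,043.56; payment $1,510.89; balance $4,532.67
Installment 6: opening $4,532.67; interest $126.91 → $4,659.58; payment $1,164.89; balance $3,494.69
Installment 7: opening $3,494.69; interest $97.85 → $3,592.54; payment $1,065.00; balance $2,527.54
Installment 8: opening $2,527.54; interest $70.77 → $2,598.31; payment $1,065.00; balance $1,533.31
Installment 9: opening $1,533.31; interest $42.93 → $1,576.24; payment $1,065.00; balance $511.24
Installment 10: opening $511.24; interest $14.31 → $525.55; payment $525.55; balance $0.00
Total paid: $18,470.06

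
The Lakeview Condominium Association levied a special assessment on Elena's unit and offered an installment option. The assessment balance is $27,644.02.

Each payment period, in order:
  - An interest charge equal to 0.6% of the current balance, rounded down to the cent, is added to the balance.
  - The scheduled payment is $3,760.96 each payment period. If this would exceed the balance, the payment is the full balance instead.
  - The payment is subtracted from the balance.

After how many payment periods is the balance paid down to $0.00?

Payment period 1: opening $27,644.02; interest $165.86 → $27,809.88; payment $3,760.96; balance $24,048.92
Payment period 2: opening $24,048.92; interest $144.29 → $24,193.21; payment $3,760.96; balance $20,432.25
Payment period 3: opening $20,432.25; interest $122.59 → $20,554.84; payment $3,760.96; balance $16,793.88
Payment period 4: opening $16,793.88; interest $100.76 → $16,894.64; payment $3,760.96; balance $13,133.68
Payment period 5: opening $13,133.68; interest $78.80 → $13,212.48; payment $3,760.96; balance $9,451.52
Payment period 6: opening $9,451.52; interest $56.70 → $9,508.22; payment $3,760.96; balance $5,747.26
Payment period 7: opening $5,747.26; interest $34.48 → $5,781.74; payment $3,760.96; balance $2,020.78
Payment period 8: opening $2,020.78; interest $12.12 → $2,032.90; payment $2,032.90; balance $0.00
Balance reaches $0.00 in payment period 8.

8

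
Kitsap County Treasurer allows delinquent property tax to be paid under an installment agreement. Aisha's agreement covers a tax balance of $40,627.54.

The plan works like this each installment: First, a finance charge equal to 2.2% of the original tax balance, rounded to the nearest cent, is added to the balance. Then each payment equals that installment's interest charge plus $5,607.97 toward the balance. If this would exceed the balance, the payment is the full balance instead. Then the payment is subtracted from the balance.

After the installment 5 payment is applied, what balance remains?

$12,587.69

Installment 1: $40,627.54 +$893.81 interest = $41,521.35; pay $6,501.78 → $35,019.57
Installment 2: $35,019.57 +$893.81 interest = $35,913.38; pay $6,501.78 → $29,411.60
Installment 3: $29,411.60 +$893.81 interest = $30,305.41; pay $6,501.78 → $23,803.63
Installment 4: $23,803.63 +$893.81 interest = $24,697.44; pay $6,501.78 → $18,195.66
Installment 5: $18,195.66 +$893.81 interest = $19,089.47; pay $6,501.78 → $12,587.69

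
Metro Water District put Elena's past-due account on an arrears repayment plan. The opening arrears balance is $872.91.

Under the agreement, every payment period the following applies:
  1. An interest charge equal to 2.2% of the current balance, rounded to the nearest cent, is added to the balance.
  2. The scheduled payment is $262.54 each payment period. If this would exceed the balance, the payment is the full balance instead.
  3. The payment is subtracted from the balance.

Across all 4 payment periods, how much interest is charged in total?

$44.22

# | Opening | Interest | Payment | End bal
1 | $872.91 | $19.20 | $262.54 | $629.57
2 | $629.57 | $13.85 | $262.54 | $380.88
3 | $380.88 | $8.38 | $262.54 | $126.72
4 | $126.72 | $2.79 | $129.51 | $0.00
Total interest: $19.20 + $13.85 + $8.38 + $2.79 = $44.22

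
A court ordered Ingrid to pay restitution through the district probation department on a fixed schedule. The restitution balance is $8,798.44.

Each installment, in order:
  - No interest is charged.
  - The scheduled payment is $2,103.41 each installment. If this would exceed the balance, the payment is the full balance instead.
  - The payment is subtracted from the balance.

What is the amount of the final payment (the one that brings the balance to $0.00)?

$384.80

Installment 1: $8,798.44 − $2,103.41 → $6,695.03
Installment 2: $6,695.03 − $2,103.41 → $4,591.62
Installment 3: $4,591.62 − $2,103.41 → $2,488.21
Installment 4: $2,488.21 − $2,103.41 → $384.80
Installment 5: $384.80 − $384.80 → $0.00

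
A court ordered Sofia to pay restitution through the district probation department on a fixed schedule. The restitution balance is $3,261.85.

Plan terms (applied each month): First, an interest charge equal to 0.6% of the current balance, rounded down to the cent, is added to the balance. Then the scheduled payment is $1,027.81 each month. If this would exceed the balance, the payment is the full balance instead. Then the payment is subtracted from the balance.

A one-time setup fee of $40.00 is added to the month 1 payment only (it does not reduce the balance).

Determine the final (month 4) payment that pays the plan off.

Month 1: opening $3,261.85; interest $19.57 → $3,281.42; payment $1,027.81 (+ $40.00 fee); balance $2,253.61
Month 2: opening $2,253.61; interest $13.52 → $2,267.13; payment $1,027.81; balance $1,239.32
Month 3: opening $1,239.32; interest $7.43 → $1,246.75; payment $1,027.81; balance $218.94
Month 4: opening $218.94; interest $1.31 → $220.25; payment $220.25; balance $0.00

$220.25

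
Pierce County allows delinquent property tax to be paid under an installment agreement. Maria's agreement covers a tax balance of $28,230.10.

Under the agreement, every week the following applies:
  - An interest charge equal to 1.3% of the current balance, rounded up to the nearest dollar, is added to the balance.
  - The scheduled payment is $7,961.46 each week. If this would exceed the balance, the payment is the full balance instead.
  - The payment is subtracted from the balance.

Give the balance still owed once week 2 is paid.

Week 1: opening $28,230.10; interest $367.00 → $28,597.10; payment $7,961.46; balance $20,635.64
Week 2: opening $20,635.64; interest $269.00 → $20,904.64; payment $7,961.46; balance $12,943.18

$12,943.18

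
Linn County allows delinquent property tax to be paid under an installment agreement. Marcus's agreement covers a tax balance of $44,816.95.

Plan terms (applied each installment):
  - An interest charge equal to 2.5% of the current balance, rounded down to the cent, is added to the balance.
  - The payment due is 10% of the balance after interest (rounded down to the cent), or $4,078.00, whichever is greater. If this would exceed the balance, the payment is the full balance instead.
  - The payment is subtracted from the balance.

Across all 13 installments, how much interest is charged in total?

Installment 1: opening $44,816.95; interest $1,120.42 → $45,937.37; payment $4,593.73; balance $41,343.64
Installment 2: opening $41,343.64; interest $1,033.59 → $42,377.23; payment $4,237.72; balance $38,139.51
Installment 3: opening $38,139.51; interest $953.48 → $39,092.99; payment $4,078.00; balance $35,014.99
Installment 4: opening $35,014.99; interest $875.37 → $35,890.36; payment $4,078.00; balance $31,812.36
Installment 5: opening $31,812.36; interest $795.30 → $32,607.66; payment $4,078.00; balance $28,529.66
Installment 6: opening $28,529.66; interest $713.24 → $29,242.90; payment $4,078.00; balance $25,164.90
Installment 7: opening $25,164.90; interest $629.12 → $25,794.02; payment $4,078.00; balance $21,716.02
Installment 8: opening $21,716.02; interest $542.90 → $22,258.92; payment $4,078.00; balance $18,180.92
Installment 9: opening $18,180.92; interest $454.52 → $18,635.44; payment $4,078.00; balance $14,557.44
Installment 10: opening $14,557.44; interest $363.93 → $14,921.37; payment $4,078.00; balance $10,843.37
Installment 11: opening $10,843.37; interest $271.08 → $11,114.45; payment $4,078.00; balance $7,036.45
Installment 12: opening $7,036.45; interest $175.91 → $7,212.36; payment $4,078.00; balance $3,134.36
Installment 13: opening $3,134.36; interest $78.35 → $3,212.71; payment $3,212.71; balance $0.00
Total interest: $1,120.42 + $1,033.59 + $953.48 + $875.37 + $795.30 + $713.24 + $629.12 + $542.90 + $454.52 + $363.93 + $271.08 + $175.91 + $78.35 = $8,007.21

$8,007.21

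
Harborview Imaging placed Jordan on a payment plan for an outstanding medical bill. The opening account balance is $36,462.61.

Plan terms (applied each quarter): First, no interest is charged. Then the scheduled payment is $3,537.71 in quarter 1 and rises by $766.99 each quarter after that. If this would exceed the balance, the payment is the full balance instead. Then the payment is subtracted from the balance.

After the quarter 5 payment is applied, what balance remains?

# | Opening | Payment | End bal
1 | $36,462.61 | $3,537.71 | $32,924.90
2 | $32,924.90 | $4,304.70 | $28,620.20
3 | $28,620.20 | $5,071.69 | $23,548.51
4 | $23,548.51 | $5,838.68 | $17,709.83
5 | $17,709.83 | $6,605.67 | $11,104.16

$11,104.16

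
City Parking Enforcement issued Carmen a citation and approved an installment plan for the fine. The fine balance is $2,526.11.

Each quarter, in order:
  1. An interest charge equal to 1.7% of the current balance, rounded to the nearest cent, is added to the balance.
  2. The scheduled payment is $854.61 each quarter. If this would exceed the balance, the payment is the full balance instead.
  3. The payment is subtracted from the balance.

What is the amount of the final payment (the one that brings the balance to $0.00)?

Quarter 1: opening $2,526.11; interest $42.94 → $2,569.05; payment $854.61; balance $1,714.44
Quarter 2: opening $1,714.44; interest $29.15 → $1,743.59; payment $854.61; balance $888.98
Quarter 3: opening $888.98; interest $15.11 → $904.09; payment $854.61; balance $49.48
Quarter 4: opening $49.48; interest $0.84 → $50.32; payment $50.32; balance $0.00

$50.32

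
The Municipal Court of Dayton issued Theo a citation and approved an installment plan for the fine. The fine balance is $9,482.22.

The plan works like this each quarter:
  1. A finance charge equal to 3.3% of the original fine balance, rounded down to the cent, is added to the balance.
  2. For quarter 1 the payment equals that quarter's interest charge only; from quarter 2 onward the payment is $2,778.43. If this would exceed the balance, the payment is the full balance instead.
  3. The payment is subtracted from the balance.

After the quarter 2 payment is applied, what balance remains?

$7,016.70

# | Opening | Interest | Payment | End bal
1 | $9,482.22 | $312.91 | $312.91 | $9,482.22
2 | $9,482.22 | $312.91 | $2,778.43 | $7,016.70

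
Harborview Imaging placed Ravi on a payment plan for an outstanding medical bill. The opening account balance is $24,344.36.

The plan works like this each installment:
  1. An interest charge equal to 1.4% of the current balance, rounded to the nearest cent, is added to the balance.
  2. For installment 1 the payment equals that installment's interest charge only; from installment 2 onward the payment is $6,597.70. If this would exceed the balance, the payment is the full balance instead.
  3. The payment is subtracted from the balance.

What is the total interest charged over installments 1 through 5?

Installment 1: opening $24,344.36; interest $340.82 → $24,685.18; payment $340.82; balance $24,344.36
Installment 2: opening $24,344.36; interest $340.82 → $24,685.18; payment $6,597.70; balance $18,087.48
Installment 3: opening $18,087.48; interest $253.22 → $18,340.70; payment $6,597.70; balance $11,743.00
Installment 4: opening $11,743.00; interest $164.40 → $11,907.40; payment $6,597.70; balance $5,309.70
Installment 5: opening $5,309.70; interest $74.34 → $5,384.04; payment $5,384.04; balance $0.00
Total interest: $340.82 + $340.82 + $253.22 + $164.40 + $74.34 = $1,173.60

$1,173.60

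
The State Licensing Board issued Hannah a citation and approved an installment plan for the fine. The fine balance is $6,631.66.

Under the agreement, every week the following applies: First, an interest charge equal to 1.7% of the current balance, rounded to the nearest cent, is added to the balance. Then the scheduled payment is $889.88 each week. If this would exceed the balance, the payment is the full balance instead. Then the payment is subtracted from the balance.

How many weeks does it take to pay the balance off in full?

Week 1: $6,631.66 +$112.74 interest = $6,744.40; pay $889.88 → $5,854.52
Week 2: $5,854.52 +$99.53 interest = $5,954.05; pay $889.88 → $5,064.17
Week 3: $5,064.17 +$86.09 interest = $5,150.26; pay $889.88 → $4,260.38
Week 4: $4,260.38 +$72.43 interest = $4,332.81; pay $889.88 → $3,442.93
Week 5: $3,442.93 +$58.53 interest = $3,501.46; pay $889.88 → $2,611.58
Week 6: $2,611.58 +$44.40 interest = $2,655.98; pay $889.88 → $1,766.10
Week 7: $1,766.10 +$30.02 interest = $1,796.12; pay $889.88 → $906.24
Week 8: $906.24 +$15.41 interest = $921.65; pay $889.88 → $31.77
Week 9: $31.77 +$0.54 interest = $32.31; pay $32.31 → $0.00
Balance reaches $0.00 in week 9.

9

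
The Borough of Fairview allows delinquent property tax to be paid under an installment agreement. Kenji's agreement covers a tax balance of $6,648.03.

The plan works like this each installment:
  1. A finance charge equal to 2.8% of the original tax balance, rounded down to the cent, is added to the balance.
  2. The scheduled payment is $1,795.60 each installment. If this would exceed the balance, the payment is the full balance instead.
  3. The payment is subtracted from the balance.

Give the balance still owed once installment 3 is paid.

$1,819.65

Installment 1: $6,648.03 +$186.14 interest = $6,834.17; pay $1,795.60 → $5,038.57
Installment 2: $5,038.57 +$186.14 interest = $5,224.71; pay $1,795.60 → $3,429.11
Installment 3: $3,429.11 +$186.14 interest = $3,615.25; pay $1,795.60 → $1,819.65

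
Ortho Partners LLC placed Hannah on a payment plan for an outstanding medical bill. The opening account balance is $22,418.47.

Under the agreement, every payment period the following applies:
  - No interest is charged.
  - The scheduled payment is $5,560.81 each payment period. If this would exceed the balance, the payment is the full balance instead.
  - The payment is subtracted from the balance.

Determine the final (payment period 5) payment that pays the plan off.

$175.23

# | Opening | Payment | End bal
1 | $22,418.47 | $5,560.81 | $16,857.66
2 | $16,857.66 | $5,560.81 | $11,296.85
3 | $11,296.85 | $5,560.81 | $5,736.04
4 | $5,736.04 | $5,560.81 | $175.23
5 | $175.23 | $175.23 | $0.00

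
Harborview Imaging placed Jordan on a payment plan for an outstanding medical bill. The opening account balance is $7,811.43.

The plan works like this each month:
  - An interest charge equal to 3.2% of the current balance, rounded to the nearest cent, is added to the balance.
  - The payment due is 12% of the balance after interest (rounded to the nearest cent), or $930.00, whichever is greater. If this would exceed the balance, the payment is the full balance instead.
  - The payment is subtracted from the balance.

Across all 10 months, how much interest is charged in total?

Month 1: $7,811.43 +$249.97 interest = $8,061.40; pay $967.37 → $7,094.03
Month 2: $7,094.03 +$227.01 interest = $7,321.04; pay $930.00 → $6,391.04
Month 3: $6,391.04 +$204.51 interest = $6,595.55; pay $930.00 → $5,665.55
Month 4: $5,665.55 +$181.30 interest = $5,846.85; pay $930.00 → $4,916.85
Month 5: $4,916.85 +$157.34 interest = $5,074.19; pay $930.00 → $4,144.19
Month 6: $4,144.19 +$132.61 interest = $4,276.80; pay $930.00 → $3,346.80
Month 7: $3,346.80 +$107.10 interest = $3,453.90; pay $930.00 → $2,523.90
Month 8: $2,523.90 +$80.76 interest = $2,604.66; pay $930.00 → $1,674.66
Month 9: $1,674.66 +$53.59 interest = $1,728.25; pay $930.00 → $798.25
Month 10: $798.25 +$25.54 interest = $823.79; pay $823.79 → $0.00
Total interest: $249.97 + $227.01 + $204.51 + $181.30 + $157.34 + $132.61 + $107.10 + $80.76 + $53.59 + $25.54 = $1,419.73

$1,419.73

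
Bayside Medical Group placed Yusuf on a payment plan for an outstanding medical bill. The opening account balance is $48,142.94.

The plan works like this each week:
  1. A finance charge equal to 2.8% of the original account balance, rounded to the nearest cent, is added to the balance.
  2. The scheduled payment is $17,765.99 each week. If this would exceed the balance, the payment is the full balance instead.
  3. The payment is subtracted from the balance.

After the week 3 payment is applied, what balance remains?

Week 1: opening $48,142.94; interest $1,348.00 → $49,490.94; payment $17,765.99; balance $31,724.95
Week 2: opening $31,724.95; interest $1,348.00 → $33,072.95; payment $17,765.99; balance $15,306.96
Week 3: opening $15,306.96; interest $1,348.00 → $16,654.96; payment $16,654.96; balance $0.00

$0.00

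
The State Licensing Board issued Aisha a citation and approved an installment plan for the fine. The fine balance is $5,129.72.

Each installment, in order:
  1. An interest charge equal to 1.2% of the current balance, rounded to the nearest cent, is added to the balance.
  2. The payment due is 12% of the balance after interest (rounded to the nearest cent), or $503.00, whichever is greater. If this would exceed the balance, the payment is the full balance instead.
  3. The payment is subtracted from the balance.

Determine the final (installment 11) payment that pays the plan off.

Installment 1: opening $5,129.72; interest $61.56 → $5,191.28; payment $622.95; balance $4,568.33
Installment 2: opening $4,568.33; interest $54.82 → $4,623.15; payment $554.78; balance $4,068.37
Installment 3: opening $4,068.37; interest $48.82 → $4,117.19; payment $503.00; balance $3,614.19
Installment 4: opening $3,614.19; interest $43.37 → $3,657.56; payment $503.00; balance $3,154.56
Installment 5: opening $3,154.56; interest $37.85 → $3,192.41; payment $503.00; balance $2,689.41
Installment 6: opening $2,689.41; interest $32.27 → $2,721.68; payment $503.00; balance $2,218.68
Installment 7: opening $2,218.68; interest $26.62 → $2,245.30; payment $503.00; balance $1,742.30
Installment 8: opening $1,742.30; interest $20.91 → $1,763.21; payment $503.00; balance $1,260.21
Installment 9: opening $1,260.21; interest $15.12 → $1,275.33; payment $503.00; balance $772.33
Installment 10: opening $772.33; interest $9.27 → $781.60; payment $503.00; balance $278.60
Installment 11: opening $278.60; interest $3.34 → $281.94; payment $281.94; balance $0.00

$281.94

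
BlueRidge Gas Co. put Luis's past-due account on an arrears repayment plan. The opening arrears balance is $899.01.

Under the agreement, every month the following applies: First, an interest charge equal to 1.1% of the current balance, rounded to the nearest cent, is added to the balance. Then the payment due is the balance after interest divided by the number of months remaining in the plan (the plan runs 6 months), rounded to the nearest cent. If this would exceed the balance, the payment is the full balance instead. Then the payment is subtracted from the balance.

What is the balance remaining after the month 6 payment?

Month 1: $899.01 +$9.89 interest = $908.90; pay $151.48 → $757.42
Month 2: $757.42 +$8.33 interest = $765.75; pay $153.15 → $612.60
Month 3: $612.60 +$6.74 interest = $619.34; pay $154.84 → $464.50
Month 4: $464.50 +$5.11 interest = $469.61; pay $156.54 → $313.07
Month 5: $313.07 +$3.44 interest = $316.51; pay $158.26 → $158.25
Month 6: $158.25 +$1.74 interest = $159.99; pay $159.99 → $0.00

$0.00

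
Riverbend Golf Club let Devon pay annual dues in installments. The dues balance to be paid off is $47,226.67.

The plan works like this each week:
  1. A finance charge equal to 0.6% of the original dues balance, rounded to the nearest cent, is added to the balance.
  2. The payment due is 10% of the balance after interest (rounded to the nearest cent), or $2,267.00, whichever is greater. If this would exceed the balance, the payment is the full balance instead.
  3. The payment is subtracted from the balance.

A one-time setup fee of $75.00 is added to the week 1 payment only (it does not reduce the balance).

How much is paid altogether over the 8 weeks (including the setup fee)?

Week 1: $47,226.67 +$283.36 interest = $47,510.03; pay $4,751.00 (+ $75.00 fee) → $42,759.03
Week 2: $42,759.03 +$283.36 interest = $43,042.39; pay $4,304.24 → $38,738.15
Week 3: $38,738.15 +$283.36 interest = $39,021.51; pay $3,902.15 → $35,119.36
Week 4: $35,119.36 +$283.36 interest = $35,402.72; pay $3,540.27 → $31,862.45
Week 5: $31,862.45 +$283.36 interest = $32,145.81; pay $3,214.58 → $28,931.23
Week 6: $28,931.23 +$283.36 interest = $29,214.59; pay $2,921.46 → $26,293.13
Week 7: $26,293.13 +$283.36 interest = $26,576.49; pay $2,657.65 → $23,918.84
Week 8: $23,918.84 +$283.36 interest = $24,202.20; pay $2,420.22 → $21,781.98
Total paid: $27,786.57

$27,786.57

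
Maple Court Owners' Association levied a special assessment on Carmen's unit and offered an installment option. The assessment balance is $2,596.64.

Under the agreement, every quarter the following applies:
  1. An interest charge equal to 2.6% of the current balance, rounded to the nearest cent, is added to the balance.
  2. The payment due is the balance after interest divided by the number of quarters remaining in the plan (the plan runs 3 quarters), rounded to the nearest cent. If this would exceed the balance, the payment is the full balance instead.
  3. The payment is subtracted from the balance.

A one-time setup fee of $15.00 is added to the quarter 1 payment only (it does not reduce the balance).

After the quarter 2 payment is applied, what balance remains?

$911.14

Quarter 1: $2,596.64 +$67.51 interest = $2,664.15; pay $888.05 (+ $15.00 fee) → $1,776.10
Quarter 2: $1,776.10 +$46.18 interest = $1,822.28; pay $911.14 → $911.14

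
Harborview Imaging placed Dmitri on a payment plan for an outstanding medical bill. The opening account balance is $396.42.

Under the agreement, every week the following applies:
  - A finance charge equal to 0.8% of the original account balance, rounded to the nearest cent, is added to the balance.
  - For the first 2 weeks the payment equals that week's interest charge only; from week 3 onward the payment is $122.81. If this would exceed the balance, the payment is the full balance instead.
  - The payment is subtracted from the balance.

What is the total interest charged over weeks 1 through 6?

Week 1: $396.42 +$3.17 interest = $399.59; pay $3.17 → $396.42
Week 2: $396.42 +$3.17 interest = $399.59; pay $3.17 → $396.42
Week 3: $396.42 +$3.17 interest = $399.59; pay $122.81 → $276.78
Week 4: $276.78 +$3.17 interest = $279.95; pay $122.81 → $157.14
Week 5: $157.14 +$3.17 interest = $160.31; pay $122.81 → $37.50
Week 6: $37.50 +$3.17 interest = $40.67; pay $40.67 → $0.00
Total interest: $3.17 + $3.17 + $3.17 + $3.17 + $3.17 + $3.17 = $19.02

$19.02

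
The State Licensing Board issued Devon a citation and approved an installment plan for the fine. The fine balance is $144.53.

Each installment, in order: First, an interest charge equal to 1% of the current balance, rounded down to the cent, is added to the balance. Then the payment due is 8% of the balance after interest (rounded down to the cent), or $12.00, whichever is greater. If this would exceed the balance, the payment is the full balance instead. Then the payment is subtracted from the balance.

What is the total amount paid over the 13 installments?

Installment 1: $144.53 +$1.44 interest = $145.97; pay $12.00 → $133.97
Installment 2: $133.97 +$1.33 interest = $135.30; pay $12.00 → $123.30
Installment 3: $123.30 +$1.23 interest = $124.53; pay $12.00 → $112.53
Installment 4: $112.53 +$1.12 interest = $113.65; pay $12.00 → $101.65
Installment 5: $101.65 +$1.01 interest = $102.66; pay $12.00 → $90.66
Installment 6: $90.66 +$0.90 interest = $91.56; pay $12.00 → $79.56
Installment 7: $79.56 +$0.79 interest = $80.35; pay $12.00 → $68.35
Installment 8: $68.35 +$0.68 interest = $69.03; pay $12.00 → $57.03
Installment 9: $57.03 +$0.57 interest = $57.60; pay $12.00 → $45.60
Installment 10: $45.60 +$0.45 interest = $46.05; pay $12.00 → $34.05
Installment 11: $34.05 +$0.34 interest = $34.39; pay $12.00 → $22.39
Installment 12: $22.39 +$0.22 interest = $22.61; pay $12.00 → $10.61
Installment 13: $10.61 +$0.10 interest = $10.71; pay $10.71 → $0.00
Total paid: $154.71

$154.71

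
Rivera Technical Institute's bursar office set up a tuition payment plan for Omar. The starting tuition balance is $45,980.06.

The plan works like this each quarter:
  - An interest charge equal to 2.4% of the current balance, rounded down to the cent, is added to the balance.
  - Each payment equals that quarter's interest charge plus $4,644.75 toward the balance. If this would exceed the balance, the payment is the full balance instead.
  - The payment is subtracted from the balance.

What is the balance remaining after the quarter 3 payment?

$32,045.81

Quarter 1: $45,980.06 +$1,103.52 interest = $47,083.58; pay $5,748.27 → $41,335.31
Quarter 2: $41,335.31 +$992.04 interest = $42,327.35; pay $5,636.79 → $36,690.56
Quarter 3: $36,690.56 +$880.57 interest = $37,571.13; pay $5,525.32 → $32,045.81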